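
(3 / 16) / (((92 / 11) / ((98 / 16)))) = 1617 / 11776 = 0.14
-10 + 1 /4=-39 /4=-9.75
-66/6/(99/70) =-70/9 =-7.78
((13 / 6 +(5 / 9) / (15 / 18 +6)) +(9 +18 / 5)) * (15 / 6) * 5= 91315 / 492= 185.60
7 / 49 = 1 / 7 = 0.14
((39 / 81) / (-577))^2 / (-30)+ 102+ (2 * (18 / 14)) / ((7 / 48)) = 42682143673979 / 356776704270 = 119.63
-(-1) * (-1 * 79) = -79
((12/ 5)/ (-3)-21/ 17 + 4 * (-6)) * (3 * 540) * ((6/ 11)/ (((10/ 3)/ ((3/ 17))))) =-19359324/ 15895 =-1217.95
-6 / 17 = -0.35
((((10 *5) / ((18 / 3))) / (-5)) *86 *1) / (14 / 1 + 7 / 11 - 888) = 4730 / 28821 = 0.16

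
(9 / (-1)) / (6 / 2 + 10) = -9 / 13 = -0.69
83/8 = 10.38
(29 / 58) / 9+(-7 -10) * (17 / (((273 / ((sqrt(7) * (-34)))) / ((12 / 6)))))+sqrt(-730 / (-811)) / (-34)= -sqrt(592030) / 27574+1 / 18+19652 * sqrt(7) / 273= 190.48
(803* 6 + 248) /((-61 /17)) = -86122 /61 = -1411.84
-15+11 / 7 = -94 / 7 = -13.43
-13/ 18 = -0.72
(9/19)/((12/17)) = 51/76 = 0.67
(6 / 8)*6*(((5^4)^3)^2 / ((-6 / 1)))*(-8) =357627868652343750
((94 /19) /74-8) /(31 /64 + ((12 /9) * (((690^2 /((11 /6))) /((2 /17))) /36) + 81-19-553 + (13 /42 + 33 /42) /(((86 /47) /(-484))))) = -3545365824 /36187874839469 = -0.00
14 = 14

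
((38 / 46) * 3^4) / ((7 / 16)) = 24624 / 161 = 152.94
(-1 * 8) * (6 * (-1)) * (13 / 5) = 624 / 5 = 124.80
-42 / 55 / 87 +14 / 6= 2.32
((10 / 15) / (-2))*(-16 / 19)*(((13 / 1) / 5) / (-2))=-104 / 285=-0.36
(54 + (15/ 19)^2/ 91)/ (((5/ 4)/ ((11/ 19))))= 78063876/ 3120845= 25.01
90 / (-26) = -45 / 13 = -3.46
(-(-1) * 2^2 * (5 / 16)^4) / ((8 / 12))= 0.06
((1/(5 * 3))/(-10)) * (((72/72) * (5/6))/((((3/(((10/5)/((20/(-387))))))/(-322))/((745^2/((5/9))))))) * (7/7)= -461092569/20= -23054628.45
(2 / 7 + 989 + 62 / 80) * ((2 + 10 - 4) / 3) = 277217 / 105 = 2640.16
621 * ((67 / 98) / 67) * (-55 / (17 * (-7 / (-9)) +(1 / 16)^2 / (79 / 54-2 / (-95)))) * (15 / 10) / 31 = -224659020960 / 176180153219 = -1.28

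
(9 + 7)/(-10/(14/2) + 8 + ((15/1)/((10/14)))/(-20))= 2240/773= 2.90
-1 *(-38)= 38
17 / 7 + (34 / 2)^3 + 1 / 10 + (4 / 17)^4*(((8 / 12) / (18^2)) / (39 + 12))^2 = 4413842678944783303 / 897938566485030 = 4915.53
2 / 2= 1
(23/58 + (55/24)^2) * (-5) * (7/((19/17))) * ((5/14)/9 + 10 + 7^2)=-59658287935/5712768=-10442.97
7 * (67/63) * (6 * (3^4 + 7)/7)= 11792/21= 561.52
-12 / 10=-6 / 5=-1.20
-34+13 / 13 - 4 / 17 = -565 / 17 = -33.24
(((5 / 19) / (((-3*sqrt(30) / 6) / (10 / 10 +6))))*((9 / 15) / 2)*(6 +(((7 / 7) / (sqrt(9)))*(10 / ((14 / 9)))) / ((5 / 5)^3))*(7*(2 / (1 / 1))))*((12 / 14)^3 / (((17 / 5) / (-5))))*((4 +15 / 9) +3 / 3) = 21600*sqrt(30) / 833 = 142.03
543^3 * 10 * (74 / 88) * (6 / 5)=1615584888.82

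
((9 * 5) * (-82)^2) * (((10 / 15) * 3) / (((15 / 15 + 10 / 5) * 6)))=33620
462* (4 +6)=4620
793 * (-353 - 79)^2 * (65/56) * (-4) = -4809767040/7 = -687109577.14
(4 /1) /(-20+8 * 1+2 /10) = -20 /59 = -0.34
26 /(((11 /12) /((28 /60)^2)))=6.18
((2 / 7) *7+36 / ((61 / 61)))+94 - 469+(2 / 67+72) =-17753 / 67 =-264.97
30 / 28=15 / 14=1.07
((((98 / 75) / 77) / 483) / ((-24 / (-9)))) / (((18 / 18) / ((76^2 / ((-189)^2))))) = 1444 / 677805975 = 0.00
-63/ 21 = -3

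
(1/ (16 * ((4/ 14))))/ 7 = 1/ 32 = 0.03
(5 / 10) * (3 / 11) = 3 / 22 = 0.14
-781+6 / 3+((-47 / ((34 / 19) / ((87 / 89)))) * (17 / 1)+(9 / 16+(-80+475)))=-1167543 / 1424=-819.90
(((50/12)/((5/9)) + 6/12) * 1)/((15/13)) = 6.93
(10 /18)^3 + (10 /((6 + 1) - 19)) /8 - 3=-34207 /11664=-2.93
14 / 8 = 1.75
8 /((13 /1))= 8 /13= 0.62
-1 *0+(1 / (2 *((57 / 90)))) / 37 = 15 / 703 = 0.02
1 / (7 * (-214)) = -1 / 1498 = -0.00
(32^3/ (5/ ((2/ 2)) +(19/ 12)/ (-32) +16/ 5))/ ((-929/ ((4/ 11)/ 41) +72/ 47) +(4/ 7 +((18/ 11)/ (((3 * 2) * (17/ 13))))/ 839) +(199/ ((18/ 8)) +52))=-116910395511275520/ 3041791090657795547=-0.04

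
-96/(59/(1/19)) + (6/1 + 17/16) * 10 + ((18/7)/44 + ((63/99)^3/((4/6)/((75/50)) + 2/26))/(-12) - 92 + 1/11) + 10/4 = -96088176489/5096846216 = -18.85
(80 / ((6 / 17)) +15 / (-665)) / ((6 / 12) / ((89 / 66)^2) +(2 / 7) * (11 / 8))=260474164 / 767505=339.38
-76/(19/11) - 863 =-907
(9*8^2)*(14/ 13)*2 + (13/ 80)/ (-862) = 1112186711/ 896480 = 1240.62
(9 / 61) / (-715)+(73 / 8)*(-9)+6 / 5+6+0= -74.93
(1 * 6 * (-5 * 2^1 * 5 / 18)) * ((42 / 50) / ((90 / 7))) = -1.09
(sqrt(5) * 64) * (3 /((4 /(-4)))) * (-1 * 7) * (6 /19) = 8064 * sqrt(5) /19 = 949.03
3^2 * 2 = 18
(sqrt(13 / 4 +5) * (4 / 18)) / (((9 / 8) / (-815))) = -6520 * sqrt(33) / 81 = -462.40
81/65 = 1.25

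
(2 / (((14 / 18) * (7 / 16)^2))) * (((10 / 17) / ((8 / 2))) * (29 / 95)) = 66816 / 110789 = 0.60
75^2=5625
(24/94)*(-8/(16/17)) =-102/47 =-2.17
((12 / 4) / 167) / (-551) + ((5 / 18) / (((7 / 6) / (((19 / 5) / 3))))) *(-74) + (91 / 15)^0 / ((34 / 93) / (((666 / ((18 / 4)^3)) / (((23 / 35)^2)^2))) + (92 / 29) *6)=-327180313003818338047 / 14694838145490559707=-22.26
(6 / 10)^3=27 / 125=0.22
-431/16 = -26.94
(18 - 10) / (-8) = -1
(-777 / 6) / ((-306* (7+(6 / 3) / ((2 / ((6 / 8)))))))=259 / 4743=0.05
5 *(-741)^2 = 2745405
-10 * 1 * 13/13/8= -1.25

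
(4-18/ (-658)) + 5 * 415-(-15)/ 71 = 48568935/ 23359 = 2079.24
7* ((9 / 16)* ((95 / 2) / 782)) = 5985 / 25024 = 0.24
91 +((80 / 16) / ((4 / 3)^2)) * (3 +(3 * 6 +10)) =2851 / 16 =178.19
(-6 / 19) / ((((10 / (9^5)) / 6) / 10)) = -2125764 / 19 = -111882.32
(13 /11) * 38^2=1706.55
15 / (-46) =-15 / 46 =-0.33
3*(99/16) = 18.56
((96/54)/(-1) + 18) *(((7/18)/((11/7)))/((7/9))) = 511/99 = 5.16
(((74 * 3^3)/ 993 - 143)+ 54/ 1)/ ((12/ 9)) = -86379/ 1324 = -65.24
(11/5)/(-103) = -11/515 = -0.02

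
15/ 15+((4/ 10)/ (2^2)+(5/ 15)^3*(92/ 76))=5873/ 5130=1.14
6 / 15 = 0.40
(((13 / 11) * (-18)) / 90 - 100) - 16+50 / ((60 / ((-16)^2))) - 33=10576 / 165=64.10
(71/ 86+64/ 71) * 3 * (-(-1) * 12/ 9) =21090/ 3053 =6.91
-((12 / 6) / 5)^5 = -32 / 3125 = -0.01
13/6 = 2.17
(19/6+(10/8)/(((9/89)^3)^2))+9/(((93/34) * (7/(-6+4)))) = 1168949.70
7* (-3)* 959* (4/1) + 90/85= -1369434/17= -80554.94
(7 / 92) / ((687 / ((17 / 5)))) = 119 / 316020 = 0.00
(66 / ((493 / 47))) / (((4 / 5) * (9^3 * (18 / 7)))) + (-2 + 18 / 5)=34592587 / 21563820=1.60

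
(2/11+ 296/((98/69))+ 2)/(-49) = -113508/26411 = -4.30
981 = 981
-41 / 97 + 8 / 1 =735 / 97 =7.58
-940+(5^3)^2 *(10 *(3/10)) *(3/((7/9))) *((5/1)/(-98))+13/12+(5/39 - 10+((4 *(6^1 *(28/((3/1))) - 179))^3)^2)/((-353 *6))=-379471653774347388343/56664972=-6696758868500.76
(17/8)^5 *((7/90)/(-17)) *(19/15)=-0.25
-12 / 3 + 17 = 13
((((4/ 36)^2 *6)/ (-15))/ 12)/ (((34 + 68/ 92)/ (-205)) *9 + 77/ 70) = 943/ 974187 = 0.00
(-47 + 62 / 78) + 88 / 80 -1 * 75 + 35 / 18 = -118.16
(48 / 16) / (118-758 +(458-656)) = -3 / 838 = -0.00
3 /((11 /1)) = 0.27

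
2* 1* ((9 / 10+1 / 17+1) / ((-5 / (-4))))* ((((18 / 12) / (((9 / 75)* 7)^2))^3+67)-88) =-10712063843 / 300004950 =-35.71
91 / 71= 1.28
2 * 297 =594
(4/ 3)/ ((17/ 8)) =0.63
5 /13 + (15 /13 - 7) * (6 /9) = -137 /39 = -3.51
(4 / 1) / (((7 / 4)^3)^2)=16384 / 117649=0.14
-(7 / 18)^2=-0.15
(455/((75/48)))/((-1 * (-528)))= 91/165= 0.55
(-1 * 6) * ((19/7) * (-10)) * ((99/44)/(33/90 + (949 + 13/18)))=115425/299278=0.39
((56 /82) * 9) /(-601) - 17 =-419149 /24641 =-17.01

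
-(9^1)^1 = -9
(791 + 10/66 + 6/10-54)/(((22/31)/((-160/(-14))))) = 30188792/2541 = 11880.67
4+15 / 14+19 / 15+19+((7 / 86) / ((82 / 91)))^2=132351143737 / 5221723920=25.35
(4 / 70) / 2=0.03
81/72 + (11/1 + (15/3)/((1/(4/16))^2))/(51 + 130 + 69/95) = 327947/276224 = 1.19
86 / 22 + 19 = 252 / 11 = 22.91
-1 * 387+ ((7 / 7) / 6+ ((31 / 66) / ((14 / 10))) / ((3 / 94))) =-521581 / 1386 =-376.32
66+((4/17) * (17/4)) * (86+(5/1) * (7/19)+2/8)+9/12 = 154.84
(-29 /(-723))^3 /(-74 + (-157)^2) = 24389 /9287705121525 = 0.00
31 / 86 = 0.36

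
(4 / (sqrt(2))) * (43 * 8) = 688 * sqrt(2) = 972.98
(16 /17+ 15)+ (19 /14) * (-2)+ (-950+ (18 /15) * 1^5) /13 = -462226 /7735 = -59.76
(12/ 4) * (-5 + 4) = -3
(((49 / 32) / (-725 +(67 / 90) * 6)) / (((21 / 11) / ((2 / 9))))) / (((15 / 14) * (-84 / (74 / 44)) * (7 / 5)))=0.00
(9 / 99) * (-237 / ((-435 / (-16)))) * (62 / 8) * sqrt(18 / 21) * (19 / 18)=-93062 * sqrt(42) / 100485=-6.00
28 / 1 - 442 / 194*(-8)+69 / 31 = 145697 / 3007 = 48.45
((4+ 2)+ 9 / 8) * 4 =57 / 2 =28.50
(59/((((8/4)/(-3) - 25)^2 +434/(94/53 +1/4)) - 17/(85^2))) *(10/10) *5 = 161357625/477643888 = 0.34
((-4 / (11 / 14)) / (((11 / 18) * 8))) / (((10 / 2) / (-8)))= 1008 / 605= 1.67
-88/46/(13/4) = -0.59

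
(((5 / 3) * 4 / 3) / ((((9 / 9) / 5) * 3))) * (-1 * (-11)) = 1100 / 27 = 40.74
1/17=0.06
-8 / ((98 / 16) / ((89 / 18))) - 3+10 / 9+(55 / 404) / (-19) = -3142179 / 376124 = -8.35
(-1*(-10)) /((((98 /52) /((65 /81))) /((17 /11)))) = 287300 /43659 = 6.58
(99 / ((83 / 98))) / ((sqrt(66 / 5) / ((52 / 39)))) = 196 * sqrt(330) / 83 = 42.90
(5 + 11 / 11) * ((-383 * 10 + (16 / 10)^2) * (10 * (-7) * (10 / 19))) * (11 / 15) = 58942576 / 95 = 620448.17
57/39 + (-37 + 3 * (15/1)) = 123/13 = 9.46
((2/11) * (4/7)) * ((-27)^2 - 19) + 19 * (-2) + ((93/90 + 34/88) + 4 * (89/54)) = 1820311/41580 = 43.78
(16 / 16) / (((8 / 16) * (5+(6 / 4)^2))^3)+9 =220013 / 24389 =9.02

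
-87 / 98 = -0.89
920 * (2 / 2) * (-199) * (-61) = 11167880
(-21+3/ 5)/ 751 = -0.03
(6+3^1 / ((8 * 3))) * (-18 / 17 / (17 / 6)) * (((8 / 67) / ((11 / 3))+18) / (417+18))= -0.09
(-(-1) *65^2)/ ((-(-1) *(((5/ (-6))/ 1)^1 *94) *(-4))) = 2535/ 188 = 13.48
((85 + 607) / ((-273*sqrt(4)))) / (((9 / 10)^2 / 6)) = -69200 / 7371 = -9.39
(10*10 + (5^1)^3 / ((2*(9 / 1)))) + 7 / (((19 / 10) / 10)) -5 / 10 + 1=24673 / 171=144.29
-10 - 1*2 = -12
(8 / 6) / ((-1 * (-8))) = 1 / 6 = 0.17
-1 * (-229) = 229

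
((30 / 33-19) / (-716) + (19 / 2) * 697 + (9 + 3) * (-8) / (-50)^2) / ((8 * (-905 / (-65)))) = 423725498313 / 7127780000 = 59.45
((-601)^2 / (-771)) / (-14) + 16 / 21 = 52775 / 1542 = 34.23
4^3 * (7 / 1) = 448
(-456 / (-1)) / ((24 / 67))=1273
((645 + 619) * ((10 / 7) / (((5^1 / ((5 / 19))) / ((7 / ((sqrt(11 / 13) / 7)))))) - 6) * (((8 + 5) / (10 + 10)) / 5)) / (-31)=24648 / 775 - 57512 * sqrt(143) / 32395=10.57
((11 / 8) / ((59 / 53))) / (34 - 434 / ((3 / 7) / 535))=-159 / 69737056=-0.00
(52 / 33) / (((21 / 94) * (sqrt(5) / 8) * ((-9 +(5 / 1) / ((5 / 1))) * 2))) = -2444 * sqrt(5) / 3465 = -1.58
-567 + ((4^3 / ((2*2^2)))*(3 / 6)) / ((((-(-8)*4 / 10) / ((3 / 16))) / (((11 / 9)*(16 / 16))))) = -108809 / 192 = -566.71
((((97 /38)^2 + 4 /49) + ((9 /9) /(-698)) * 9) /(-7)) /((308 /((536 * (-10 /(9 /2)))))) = 108942489770 /29947459311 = 3.64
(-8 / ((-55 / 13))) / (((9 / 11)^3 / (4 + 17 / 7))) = 22.19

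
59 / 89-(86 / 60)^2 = -111461 / 80100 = -1.39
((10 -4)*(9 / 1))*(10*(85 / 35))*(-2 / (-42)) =3060 / 49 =62.45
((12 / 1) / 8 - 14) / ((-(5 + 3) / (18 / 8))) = 225 / 64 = 3.52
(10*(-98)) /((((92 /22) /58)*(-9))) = 312620 /207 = 1510.24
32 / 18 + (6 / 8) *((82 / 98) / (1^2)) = 2.41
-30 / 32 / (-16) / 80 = 3 / 4096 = 0.00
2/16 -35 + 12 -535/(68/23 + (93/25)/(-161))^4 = -4679719562793491183/155470587590016008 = -30.10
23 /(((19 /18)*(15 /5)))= 138 /19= 7.26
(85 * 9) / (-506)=-765 / 506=-1.51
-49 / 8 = -6.12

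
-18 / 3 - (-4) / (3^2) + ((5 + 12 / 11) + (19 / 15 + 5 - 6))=397 / 495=0.80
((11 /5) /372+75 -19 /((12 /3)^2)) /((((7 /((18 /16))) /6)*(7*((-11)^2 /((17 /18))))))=9336553 /117631360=0.08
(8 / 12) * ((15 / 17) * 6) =60 / 17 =3.53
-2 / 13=-0.15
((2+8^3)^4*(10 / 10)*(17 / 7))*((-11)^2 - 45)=90180988129472 / 7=12882998304210.29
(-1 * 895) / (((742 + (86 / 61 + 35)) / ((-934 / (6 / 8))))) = 203966920 / 142449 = 1431.86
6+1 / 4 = 25 / 4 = 6.25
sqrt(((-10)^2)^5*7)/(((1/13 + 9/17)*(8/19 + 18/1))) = 4199000*sqrt(7)/469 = 23687.65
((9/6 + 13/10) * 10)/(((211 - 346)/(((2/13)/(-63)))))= 8/15795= 0.00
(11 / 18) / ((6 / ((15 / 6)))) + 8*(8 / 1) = 13879 / 216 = 64.25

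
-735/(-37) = 735/37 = 19.86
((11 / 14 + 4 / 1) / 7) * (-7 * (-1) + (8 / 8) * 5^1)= 402 / 49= 8.20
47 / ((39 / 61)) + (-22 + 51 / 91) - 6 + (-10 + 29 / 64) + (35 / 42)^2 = 1950967 / 52416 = 37.22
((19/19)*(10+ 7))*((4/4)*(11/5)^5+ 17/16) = 44708997/50000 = 894.18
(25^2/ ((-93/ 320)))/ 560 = -2500/ 651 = -3.84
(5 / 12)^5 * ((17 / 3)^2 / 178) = 903125 / 398628864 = 0.00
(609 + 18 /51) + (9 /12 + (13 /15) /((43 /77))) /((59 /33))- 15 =513787553 /862580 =595.64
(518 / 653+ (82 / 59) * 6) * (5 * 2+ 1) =3870218 / 38527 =100.45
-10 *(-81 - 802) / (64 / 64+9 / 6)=3532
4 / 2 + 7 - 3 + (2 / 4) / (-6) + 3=8.92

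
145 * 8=1160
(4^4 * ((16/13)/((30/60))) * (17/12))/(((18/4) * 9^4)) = 69632/2302911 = 0.03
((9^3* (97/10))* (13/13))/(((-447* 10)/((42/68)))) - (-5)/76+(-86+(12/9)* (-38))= -3972728737/28876200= -137.58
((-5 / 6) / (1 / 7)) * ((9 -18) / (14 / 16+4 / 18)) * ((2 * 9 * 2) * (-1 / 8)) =-215.32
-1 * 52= -52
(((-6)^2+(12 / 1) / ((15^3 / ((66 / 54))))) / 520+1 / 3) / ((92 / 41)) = 0.18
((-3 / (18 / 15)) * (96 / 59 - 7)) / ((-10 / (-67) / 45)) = 955755 / 236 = 4049.81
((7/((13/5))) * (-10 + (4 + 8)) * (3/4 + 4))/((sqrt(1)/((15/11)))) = 9975/286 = 34.88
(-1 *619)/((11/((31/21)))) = -83.07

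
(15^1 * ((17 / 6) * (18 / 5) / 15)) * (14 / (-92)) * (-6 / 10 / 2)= 1071 / 2300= 0.47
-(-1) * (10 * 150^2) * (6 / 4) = 337500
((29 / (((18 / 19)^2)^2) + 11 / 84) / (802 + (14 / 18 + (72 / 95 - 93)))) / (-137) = -2522382145 / 6795448406208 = -0.00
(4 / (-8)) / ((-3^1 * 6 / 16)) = 4 / 9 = 0.44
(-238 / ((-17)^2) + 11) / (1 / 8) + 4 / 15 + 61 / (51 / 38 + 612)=3176662 / 38845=81.78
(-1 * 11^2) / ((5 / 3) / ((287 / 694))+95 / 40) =-833448 / 44119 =-18.89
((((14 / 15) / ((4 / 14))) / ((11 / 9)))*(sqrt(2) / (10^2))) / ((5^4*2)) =147*sqrt(2) / 6875000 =0.00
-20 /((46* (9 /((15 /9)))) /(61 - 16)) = -250 /69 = -3.62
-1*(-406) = 406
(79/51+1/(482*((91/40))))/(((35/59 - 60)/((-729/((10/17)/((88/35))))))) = 1093583865132/13451927125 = 81.30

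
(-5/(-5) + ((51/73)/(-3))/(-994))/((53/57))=4137003/3845786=1.08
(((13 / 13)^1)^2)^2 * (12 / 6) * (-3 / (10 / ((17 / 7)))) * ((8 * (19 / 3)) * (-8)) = 20672 / 35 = 590.63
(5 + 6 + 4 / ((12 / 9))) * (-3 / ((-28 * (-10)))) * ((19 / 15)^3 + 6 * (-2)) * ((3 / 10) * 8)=33641 / 9375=3.59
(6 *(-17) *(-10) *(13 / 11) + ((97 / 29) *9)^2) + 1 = 19544330 / 9251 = 2112.67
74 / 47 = 1.57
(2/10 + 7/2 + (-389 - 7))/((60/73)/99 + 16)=-24.51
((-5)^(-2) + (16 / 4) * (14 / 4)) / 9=39 / 25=1.56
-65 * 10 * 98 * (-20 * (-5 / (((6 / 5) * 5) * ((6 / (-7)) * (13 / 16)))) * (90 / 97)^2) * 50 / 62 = 308700000000 / 291679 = 1058355.25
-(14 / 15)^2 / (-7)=28 / 225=0.12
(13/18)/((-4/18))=-3.25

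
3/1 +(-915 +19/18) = -910.94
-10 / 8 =-5 / 4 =-1.25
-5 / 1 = -5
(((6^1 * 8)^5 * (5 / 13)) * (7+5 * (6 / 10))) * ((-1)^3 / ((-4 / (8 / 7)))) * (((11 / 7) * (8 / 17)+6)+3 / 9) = 1980422997.51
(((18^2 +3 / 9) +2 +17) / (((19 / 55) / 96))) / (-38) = -906400 / 361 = -2510.80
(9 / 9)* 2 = 2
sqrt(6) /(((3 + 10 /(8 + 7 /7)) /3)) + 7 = 27*sqrt(6) /37 + 7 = 8.79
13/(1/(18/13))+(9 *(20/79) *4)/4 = 1602/79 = 20.28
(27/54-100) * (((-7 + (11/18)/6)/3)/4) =148255/2592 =57.20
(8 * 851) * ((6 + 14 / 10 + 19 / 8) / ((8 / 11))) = 3660151 / 40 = 91503.78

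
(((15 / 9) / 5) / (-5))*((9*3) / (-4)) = 9 / 20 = 0.45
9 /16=0.56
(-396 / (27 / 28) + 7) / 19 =-1211 / 57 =-21.25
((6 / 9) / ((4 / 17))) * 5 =85 / 6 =14.17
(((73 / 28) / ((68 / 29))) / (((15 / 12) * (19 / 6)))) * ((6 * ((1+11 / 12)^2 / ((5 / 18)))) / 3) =3359679 / 452200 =7.43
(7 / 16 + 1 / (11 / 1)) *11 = 93 / 16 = 5.81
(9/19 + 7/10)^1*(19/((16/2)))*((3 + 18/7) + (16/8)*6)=27429/560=48.98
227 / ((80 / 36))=2043 / 20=102.15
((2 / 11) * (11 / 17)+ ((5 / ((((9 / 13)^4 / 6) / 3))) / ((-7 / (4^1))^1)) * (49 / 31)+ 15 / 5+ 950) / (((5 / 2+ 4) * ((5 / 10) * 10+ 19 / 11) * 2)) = 2532433607 / 369584046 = 6.85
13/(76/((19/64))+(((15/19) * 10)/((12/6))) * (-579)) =-247/38561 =-0.01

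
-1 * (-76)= 76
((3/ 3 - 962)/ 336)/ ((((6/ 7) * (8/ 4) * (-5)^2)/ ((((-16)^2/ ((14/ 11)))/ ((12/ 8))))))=-42284/ 4725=-8.95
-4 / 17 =-0.24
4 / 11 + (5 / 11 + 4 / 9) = 125 / 99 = 1.26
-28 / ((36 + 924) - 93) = -28 / 867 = -0.03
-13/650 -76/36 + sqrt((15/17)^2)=-9553/7650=-1.25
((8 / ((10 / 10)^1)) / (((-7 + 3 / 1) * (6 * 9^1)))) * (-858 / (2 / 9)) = 143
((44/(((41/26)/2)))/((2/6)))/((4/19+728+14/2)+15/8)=1043328/4593517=0.23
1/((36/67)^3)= 300763/46656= 6.45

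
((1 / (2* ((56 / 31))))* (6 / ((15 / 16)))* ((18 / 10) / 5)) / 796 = 279 / 348250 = 0.00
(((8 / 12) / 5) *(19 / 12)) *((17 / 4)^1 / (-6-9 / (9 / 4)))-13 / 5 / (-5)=1549 / 3600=0.43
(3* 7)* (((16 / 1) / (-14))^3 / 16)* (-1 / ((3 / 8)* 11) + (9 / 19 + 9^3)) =-14631296 / 10241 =-1428.70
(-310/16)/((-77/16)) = 310/77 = 4.03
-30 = -30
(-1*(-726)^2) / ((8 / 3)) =-395307 / 2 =-197653.50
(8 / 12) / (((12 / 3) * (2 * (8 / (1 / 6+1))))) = 7 / 576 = 0.01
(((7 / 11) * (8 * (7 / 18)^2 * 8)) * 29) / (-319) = -5488 / 9801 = -0.56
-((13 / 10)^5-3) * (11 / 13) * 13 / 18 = -784223 / 1800000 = -0.44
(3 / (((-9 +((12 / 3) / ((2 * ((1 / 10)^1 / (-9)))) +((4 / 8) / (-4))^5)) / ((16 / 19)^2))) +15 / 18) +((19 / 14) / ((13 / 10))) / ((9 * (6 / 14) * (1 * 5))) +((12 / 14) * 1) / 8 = 21606913759303 / 21972737073924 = 0.98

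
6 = 6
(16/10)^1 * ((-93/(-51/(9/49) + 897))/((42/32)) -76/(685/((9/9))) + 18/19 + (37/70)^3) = 721351706511/518398838125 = 1.39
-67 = -67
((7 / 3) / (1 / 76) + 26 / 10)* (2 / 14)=25.70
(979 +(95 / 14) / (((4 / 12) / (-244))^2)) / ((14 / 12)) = 152750958 / 49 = 3117366.49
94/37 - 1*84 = -3014/37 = -81.46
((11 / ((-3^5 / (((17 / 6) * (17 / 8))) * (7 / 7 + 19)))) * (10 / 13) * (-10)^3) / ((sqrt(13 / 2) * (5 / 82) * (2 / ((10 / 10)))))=3258475 * sqrt(26) / 492804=33.72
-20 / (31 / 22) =-440 / 31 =-14.19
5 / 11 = 0.45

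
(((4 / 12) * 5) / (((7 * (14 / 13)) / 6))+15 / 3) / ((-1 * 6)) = -155 / 147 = -1.05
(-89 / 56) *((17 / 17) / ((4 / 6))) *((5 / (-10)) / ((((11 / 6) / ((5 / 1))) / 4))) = 4005 / 308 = 13.00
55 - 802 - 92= -839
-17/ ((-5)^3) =17/ 125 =0.14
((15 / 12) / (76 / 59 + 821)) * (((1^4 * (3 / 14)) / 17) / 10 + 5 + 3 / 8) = 1509869 / 184745120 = 0.01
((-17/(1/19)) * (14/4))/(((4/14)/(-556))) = 2199953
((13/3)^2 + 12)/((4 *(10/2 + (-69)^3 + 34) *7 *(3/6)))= -277/41387220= -0.00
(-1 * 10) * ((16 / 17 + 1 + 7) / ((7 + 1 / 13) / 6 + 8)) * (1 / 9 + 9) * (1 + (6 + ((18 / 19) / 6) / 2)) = -5735080 / 9129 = -628.23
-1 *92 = -92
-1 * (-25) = 25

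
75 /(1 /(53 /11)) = 3975 /11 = 361.36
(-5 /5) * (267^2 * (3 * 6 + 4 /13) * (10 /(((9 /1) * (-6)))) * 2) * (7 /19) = 178088.88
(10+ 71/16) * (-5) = -1155/16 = -72.19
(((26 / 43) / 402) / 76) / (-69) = -13 / 45323892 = -0.00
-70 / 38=-35 / 19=-1.84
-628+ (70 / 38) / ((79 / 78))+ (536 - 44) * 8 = 4968038 / 1501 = 3309.82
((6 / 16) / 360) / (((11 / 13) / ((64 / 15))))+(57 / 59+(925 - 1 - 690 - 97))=20147267 / 146025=137.97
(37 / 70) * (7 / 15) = 37 / 150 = 0.25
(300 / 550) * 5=30 / 11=2.73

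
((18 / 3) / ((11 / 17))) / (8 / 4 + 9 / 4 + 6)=408 / 451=0.90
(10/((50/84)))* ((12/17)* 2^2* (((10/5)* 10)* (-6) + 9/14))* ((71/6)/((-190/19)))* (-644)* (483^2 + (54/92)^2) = -9839083507037064/9775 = -1006555857497.40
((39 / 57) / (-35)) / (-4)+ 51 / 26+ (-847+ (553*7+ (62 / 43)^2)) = 193608437751 / 63938420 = 3028.05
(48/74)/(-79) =-24/2923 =-0.01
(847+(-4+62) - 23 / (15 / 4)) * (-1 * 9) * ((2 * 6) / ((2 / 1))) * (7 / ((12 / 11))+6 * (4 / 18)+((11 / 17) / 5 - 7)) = -36282753 / 850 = -42685.59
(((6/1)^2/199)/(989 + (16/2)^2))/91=0.00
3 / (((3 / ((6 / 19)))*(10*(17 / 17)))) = 3 / 95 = 0.03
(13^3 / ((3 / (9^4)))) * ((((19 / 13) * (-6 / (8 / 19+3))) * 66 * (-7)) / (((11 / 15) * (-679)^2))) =1108467828 / 65863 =16829.90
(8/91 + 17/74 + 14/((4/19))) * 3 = 200.45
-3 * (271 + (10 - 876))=1785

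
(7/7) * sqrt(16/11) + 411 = 4 * sqrt(11)/11 + 411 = 412.21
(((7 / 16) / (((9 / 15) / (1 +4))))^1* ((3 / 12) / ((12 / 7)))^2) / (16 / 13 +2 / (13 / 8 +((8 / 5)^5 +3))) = 14037266425 / 246778822656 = 0.06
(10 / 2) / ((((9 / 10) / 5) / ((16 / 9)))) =4000 / 81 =49.38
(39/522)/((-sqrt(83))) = -13* sqrt(83)/14442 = -0.01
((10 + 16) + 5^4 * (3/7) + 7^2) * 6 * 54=777600/7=111085.71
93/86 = 1.08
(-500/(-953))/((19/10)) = 5000/18107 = 0.28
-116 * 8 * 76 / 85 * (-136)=564224 / 5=112844.80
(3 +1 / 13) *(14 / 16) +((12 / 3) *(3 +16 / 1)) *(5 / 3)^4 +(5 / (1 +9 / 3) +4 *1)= 2503453 / 4212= 594.36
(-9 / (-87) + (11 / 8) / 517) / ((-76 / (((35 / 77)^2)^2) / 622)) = -224891875 / 6066527632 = -0.04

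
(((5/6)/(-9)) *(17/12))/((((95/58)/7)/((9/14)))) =-493/1368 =-0.36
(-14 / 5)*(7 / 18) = -49 / 45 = -1.09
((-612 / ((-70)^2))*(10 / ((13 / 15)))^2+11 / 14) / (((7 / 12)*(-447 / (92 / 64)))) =6034901 / 69096664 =0.09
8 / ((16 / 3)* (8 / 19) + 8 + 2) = 228 / 349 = 0.65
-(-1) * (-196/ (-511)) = 28/ 73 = 0.38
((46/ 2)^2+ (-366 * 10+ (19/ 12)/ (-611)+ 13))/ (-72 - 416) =22861195/ 3578016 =6.39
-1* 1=-1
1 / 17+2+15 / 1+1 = 307 / 17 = 18.06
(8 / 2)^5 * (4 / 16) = 256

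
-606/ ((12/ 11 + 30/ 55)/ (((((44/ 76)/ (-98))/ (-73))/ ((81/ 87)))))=-354409/ 11010006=-0.03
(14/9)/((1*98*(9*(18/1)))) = 1/10206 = 0.00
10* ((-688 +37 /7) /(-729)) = 9.37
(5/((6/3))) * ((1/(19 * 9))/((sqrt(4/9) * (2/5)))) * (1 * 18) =0.99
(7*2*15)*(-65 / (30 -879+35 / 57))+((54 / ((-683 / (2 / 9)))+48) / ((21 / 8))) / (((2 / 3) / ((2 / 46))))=17.28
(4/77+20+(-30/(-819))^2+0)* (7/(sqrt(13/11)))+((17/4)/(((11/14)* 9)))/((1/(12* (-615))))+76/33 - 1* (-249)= -138077/33+16440068* sqrt(143)/1522521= -4055.03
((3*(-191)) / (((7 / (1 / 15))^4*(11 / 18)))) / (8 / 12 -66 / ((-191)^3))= -1330863361 / 115019409793750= -0.00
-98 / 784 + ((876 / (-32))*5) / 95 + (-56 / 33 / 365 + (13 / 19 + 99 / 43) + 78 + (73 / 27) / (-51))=1433903984153 / 18067644540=79.36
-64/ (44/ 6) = -96/ 11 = -8.73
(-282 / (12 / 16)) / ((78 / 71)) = -13348 / 39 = -342.26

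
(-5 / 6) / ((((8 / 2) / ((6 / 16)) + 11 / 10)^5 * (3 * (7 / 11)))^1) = -74250000 / 38368212518951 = -0.00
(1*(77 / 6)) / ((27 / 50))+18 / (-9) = 1763 / 81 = 21.77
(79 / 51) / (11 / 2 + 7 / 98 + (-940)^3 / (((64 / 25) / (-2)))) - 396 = -91735408012091 / 231655070739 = -396.00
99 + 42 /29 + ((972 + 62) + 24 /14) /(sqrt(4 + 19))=2913 /29 + 7250 * sqrt(23) /161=316.41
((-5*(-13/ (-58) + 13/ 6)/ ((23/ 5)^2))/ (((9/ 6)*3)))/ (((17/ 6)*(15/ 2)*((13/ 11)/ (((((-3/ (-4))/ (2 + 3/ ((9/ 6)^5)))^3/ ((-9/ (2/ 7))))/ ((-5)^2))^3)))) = 1651040988266990331/ 5570988518240221855743713853440000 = 0.00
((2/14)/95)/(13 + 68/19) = 1/11025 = 0.00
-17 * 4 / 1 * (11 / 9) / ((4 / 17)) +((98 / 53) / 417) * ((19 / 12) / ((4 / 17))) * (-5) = -62478893 / 176808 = -353.37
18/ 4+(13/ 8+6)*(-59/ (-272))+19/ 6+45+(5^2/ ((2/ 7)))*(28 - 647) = -54108.18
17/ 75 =0.23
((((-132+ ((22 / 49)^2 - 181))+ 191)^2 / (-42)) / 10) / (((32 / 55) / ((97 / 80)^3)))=-214642395590851283 / 1983460491264000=-108.22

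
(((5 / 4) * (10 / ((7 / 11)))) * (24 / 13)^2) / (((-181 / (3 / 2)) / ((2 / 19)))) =-0.06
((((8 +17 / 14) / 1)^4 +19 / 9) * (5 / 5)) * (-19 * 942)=-7436725889839 / 57624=-129056051.12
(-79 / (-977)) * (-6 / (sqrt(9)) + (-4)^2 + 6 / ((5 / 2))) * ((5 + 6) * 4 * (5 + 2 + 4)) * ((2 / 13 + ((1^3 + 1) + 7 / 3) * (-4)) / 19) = -420137168 / 723957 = -580.33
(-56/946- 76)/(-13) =35976/6149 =5.85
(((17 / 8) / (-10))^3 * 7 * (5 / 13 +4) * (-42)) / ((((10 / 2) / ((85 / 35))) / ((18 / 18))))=99974637 / 16640000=6.01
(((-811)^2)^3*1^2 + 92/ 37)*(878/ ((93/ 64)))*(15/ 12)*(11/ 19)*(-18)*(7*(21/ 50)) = -717418584130108489559374752/ 108965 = -6583935980636979668328.13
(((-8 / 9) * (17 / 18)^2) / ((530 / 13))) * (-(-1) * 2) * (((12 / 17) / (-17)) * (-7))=-728 / 64395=-0.01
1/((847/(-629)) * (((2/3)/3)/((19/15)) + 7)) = -35853/346423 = -0.10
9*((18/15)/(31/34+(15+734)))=0.01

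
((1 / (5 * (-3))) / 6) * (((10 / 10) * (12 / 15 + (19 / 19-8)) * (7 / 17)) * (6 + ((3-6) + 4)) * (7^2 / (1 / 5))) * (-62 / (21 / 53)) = -17470019 / 2295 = -7612.21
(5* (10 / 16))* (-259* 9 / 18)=-6475 / 16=-404.69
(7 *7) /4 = 12.25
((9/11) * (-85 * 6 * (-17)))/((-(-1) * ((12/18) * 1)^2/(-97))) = -34060095/22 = -1548186.14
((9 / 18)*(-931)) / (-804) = 0.58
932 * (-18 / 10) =-8388 / 5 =-1677.60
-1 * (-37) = 37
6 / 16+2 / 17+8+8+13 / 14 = 17.42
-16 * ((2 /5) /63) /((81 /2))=-0.00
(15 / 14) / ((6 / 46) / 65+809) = 22425 / 16932412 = 0.00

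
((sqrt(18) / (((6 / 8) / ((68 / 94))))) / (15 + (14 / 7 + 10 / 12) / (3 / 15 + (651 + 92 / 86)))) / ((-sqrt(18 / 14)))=-38144736 * sqrt(14) / 593378525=-0.24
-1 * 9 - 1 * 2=-11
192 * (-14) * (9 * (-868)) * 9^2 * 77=130968617472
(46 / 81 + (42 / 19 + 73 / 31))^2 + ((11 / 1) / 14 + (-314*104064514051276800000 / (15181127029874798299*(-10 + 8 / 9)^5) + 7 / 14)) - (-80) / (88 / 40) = 54678734813990864203317905998851335608 / 853900855155602931073033129250371383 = 64.03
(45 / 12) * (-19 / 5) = -57 / 4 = -14.25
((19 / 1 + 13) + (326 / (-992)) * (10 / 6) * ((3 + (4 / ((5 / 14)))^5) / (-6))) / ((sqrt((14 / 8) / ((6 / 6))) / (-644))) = -2068835455099 * sqrt(7) / 697500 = -7847489.77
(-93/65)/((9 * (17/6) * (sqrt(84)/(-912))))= 9424 * sqrt(21)/7735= 5.58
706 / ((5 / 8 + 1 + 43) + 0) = 5648 / 357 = 15.82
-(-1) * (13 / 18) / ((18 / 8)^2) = 104 / 729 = 0.14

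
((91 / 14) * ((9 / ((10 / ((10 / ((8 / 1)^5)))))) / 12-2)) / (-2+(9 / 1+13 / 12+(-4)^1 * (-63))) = -10223499 / 204537856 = -0.05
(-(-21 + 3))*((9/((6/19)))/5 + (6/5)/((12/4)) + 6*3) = 2169/5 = 433.80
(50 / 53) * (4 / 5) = 40 / 53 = 0.75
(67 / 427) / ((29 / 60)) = 4020 / 12383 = 0.32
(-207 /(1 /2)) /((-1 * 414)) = 1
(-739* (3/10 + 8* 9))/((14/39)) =-20837583/140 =-148839.88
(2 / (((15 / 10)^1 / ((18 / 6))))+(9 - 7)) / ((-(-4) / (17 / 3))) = 17 / 2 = 8.50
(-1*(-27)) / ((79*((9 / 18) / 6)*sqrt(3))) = 108*sqrt(3) / 79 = 2.37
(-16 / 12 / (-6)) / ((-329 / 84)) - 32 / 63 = -1672 / 2961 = -0.56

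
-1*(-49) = 49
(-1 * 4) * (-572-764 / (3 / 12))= 14512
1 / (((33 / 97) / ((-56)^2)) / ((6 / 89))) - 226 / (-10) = 3152547 / 4895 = 644.03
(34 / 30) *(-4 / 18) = -34 / 135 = -0.25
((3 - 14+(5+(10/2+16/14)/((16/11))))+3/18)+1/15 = -2593/1680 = -1.54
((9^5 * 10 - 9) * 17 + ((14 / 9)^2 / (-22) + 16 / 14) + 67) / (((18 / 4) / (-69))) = -2879992576420 / 18711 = -153919757.17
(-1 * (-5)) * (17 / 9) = 85 / 9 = 9.44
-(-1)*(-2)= -2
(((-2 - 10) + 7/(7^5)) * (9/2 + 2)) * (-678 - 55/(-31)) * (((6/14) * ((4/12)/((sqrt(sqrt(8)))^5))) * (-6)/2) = -23554634727 * 2^(1/4)/16672544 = -1680.09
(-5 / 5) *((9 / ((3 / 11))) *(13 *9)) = -3861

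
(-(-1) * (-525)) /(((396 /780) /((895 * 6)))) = -61083750 /11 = -5553068.18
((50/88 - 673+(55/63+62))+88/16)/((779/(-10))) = 440645/56826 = 7.75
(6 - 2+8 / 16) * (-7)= -63 / 2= -31.50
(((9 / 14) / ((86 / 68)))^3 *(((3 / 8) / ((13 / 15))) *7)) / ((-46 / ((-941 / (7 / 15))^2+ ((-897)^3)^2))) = -2056873338671349759640362945 / 456623966344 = -4504523394030075.31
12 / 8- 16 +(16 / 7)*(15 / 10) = -11.07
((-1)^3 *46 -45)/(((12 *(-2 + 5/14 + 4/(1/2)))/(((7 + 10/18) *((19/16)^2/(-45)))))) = 3909269/13841280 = 0.28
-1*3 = -3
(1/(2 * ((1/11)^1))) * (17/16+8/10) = 1639/160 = 10.24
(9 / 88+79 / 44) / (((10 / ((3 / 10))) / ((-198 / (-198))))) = 501 / 8800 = 0.06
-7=-7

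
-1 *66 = -66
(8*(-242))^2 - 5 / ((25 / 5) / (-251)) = 3748347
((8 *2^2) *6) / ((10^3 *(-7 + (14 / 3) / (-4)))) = -144 / 6125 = -0.02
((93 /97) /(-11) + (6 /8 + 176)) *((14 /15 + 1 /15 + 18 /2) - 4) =2261991 /2134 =1059.98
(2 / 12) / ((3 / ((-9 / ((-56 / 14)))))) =1 / 8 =0.12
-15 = -15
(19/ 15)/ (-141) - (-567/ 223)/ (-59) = -1449188/ 27827055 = -0.05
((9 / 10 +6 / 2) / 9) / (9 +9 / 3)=13 / 360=0.04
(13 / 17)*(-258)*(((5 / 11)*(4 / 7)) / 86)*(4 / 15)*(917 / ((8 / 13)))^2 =-263919019 / 748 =-352832.91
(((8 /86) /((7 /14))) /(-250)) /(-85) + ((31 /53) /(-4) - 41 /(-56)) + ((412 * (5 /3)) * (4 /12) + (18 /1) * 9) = 4777576247473 /12204045000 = 391.47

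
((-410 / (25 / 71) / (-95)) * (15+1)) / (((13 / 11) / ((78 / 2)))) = 3074016 / 475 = 6471.61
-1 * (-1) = 1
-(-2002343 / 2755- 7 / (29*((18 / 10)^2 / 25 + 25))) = 31449214783 / 43270030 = 726.81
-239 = -239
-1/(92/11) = -11/92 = -0.12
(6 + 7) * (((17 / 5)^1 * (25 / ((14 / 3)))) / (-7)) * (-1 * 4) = 6630 / 49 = 135.31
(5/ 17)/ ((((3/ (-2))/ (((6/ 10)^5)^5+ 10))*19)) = -5960466172116281386/ 57756900787353515625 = -0.10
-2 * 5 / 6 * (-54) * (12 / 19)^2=12960 / 361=35.90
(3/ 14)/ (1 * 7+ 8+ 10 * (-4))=-3/ 350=-0.01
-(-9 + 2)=7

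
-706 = -706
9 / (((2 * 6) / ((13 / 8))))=39 / 32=1.22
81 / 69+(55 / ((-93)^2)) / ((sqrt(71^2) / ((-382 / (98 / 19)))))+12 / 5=12343983556 / 3460335165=3.57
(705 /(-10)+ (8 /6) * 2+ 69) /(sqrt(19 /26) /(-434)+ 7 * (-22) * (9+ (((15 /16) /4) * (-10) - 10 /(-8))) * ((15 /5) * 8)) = -0.00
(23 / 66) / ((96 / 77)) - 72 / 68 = -7631 / 9792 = -0.78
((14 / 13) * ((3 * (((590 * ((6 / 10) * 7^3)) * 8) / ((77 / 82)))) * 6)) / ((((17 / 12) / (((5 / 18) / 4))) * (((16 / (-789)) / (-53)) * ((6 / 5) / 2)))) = 10408882736700 / 2431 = 4281728809.83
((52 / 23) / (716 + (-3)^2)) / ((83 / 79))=4108 / 1384025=0.00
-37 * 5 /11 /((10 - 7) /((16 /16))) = -185 /33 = -5.61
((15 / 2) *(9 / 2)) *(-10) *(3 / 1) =-2025 / 2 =-1012.50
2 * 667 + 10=1344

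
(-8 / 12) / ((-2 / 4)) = 4 / 3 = 1.33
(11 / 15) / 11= 1 / 15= 0.07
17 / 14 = 1.21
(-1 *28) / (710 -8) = -14 / 351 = -0.04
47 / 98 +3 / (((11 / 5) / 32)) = 47557 / 1078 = 44.12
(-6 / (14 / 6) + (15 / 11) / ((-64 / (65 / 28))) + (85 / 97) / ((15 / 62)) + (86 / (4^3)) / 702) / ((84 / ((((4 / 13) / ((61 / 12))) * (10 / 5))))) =673158923 / 465683426208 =0.00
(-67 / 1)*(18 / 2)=-603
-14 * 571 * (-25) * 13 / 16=1299025 / 8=162378.12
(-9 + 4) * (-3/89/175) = 3/3115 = 0.00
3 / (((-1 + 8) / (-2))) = -6 / 7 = -0.86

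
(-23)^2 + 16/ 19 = 10067/ 19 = 529.84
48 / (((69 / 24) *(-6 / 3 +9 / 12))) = -1536 / 115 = -13.36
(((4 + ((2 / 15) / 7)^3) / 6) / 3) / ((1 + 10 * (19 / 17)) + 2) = 39359318 / 2510888625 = 0.02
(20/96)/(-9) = -5/216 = -0.02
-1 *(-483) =483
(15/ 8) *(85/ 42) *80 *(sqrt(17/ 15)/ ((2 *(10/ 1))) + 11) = 85 *sqrt(255)/ 84 + 23375/ 7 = 3355.44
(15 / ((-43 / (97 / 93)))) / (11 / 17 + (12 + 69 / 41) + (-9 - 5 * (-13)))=-67609 / 13068732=-0.01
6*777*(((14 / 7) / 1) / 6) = 1554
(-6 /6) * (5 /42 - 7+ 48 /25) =5209 /1050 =4.96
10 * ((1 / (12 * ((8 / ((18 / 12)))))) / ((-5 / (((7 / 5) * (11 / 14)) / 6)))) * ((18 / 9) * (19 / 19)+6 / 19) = -121 / 9120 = -0.01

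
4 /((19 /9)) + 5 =131 /19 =6.89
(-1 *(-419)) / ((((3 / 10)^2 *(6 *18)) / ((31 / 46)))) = 324725 / 11178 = 29.05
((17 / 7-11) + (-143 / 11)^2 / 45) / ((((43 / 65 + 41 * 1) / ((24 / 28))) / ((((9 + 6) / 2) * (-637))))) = 473.36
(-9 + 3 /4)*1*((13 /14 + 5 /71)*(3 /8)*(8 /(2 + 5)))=-98307 /27832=-3.53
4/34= 2/17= 0.12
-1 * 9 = -9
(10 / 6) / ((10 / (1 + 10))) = 11 / 6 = 1.83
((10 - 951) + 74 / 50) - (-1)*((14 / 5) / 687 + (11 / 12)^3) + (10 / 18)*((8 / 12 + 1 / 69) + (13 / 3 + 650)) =-43599286901 / 75844800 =-574.85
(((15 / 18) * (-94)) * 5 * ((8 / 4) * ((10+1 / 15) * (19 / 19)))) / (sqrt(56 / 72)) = -70970 * sqrt(7) / 21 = -8941.38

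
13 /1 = 13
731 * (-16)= -11696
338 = 338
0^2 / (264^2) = 0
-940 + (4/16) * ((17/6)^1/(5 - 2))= -67663/72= -939.76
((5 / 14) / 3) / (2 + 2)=5 / 168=0.03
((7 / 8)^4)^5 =79792266297612001 / 1152921504606846976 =0.07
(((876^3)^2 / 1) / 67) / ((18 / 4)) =100418128522518528 / 67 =1498778037649530.27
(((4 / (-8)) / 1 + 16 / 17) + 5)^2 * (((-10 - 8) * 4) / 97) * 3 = -65.93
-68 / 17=-4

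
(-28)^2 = 784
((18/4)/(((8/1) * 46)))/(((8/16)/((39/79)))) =351/29072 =0.01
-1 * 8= -8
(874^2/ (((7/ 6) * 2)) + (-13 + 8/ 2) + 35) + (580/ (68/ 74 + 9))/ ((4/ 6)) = 841319600/ 2569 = 327489.14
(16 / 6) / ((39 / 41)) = 2.80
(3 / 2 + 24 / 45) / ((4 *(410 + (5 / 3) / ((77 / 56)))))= 671 / 542800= 0.00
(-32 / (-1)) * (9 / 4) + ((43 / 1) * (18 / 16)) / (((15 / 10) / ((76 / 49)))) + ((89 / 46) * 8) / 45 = 6205709 / 50715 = 122.36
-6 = -6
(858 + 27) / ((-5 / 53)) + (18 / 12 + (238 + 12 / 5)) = -91391 / 10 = -9139.10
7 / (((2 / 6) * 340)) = 21 / 340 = 0.06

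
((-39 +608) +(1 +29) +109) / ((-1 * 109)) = -708 / 109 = -6.50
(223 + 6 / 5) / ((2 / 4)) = 2242 / 5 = 448.40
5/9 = 0.56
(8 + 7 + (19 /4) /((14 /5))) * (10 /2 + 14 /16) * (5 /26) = 219725 /11648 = 18.86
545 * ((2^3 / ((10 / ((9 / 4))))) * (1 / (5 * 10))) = 981 / 50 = 19.62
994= 994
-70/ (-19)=3.68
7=7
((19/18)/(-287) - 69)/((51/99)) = -230659/1722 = -133.95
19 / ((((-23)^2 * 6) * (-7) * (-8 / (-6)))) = -19 / 29624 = -0.00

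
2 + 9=11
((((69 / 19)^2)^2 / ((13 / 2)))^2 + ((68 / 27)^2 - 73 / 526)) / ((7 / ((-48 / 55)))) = -6359203568547140740472 / 70621715639647657485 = -90.05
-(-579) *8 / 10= 2316 / 5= 463.20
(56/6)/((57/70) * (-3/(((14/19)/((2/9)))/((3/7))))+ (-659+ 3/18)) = -0.01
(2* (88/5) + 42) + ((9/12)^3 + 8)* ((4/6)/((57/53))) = 2255027/27360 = 82.42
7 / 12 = 0.58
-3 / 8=-0.38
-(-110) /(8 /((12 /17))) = 165 /17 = 9.71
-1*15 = -15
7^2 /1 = 49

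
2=2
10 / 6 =5 / 3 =1.67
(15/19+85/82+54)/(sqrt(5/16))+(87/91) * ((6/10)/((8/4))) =261/910+173954 * sqrt(5)/3895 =100.15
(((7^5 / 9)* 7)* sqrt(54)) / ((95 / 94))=11059006* sqrt(6) / 285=95048.85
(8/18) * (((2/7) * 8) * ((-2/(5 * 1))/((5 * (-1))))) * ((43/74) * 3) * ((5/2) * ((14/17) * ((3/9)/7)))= 2752/198135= 0.01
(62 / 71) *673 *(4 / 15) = 166904 / 1065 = 156.72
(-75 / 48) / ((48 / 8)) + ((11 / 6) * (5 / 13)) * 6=4955 / 1248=3.97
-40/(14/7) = -20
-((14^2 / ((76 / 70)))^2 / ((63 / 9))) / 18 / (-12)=420175 / 19494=21.55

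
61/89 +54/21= 2029/623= 3.26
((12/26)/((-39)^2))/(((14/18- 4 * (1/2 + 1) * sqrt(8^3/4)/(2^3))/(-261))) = 10962/12705251 + 84564 * sqrt(2)/12705251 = 0.01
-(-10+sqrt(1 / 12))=10 - sqrt(3) / 6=9.71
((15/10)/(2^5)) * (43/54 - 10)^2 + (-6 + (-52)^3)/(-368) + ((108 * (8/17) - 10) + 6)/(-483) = 385.98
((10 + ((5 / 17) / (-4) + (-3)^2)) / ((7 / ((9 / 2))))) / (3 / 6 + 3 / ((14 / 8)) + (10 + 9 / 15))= 1485 / 1564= 0.95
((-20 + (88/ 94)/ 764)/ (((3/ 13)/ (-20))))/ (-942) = -7779590/ 4228167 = -1.84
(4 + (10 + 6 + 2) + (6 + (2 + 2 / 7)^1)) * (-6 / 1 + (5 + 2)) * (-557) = -16869.14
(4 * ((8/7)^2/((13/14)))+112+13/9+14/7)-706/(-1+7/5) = -1346378/819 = -1643.93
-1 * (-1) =1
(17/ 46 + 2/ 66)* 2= 607/ 759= 0.80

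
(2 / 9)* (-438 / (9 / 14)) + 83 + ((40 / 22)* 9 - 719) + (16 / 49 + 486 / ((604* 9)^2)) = -2045933321525 / 2654583624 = -770.72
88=88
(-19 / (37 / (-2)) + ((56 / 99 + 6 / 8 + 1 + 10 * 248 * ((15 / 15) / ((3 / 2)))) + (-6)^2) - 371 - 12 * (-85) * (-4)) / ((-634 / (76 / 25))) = 13.23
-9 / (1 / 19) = -171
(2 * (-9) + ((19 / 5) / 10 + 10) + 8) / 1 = 19 / 50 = 0.38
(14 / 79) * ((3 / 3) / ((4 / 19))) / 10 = 133 / 1580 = 0.08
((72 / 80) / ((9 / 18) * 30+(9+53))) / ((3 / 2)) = 3 / 385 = 0.01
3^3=27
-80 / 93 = -0.86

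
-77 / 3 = -25.67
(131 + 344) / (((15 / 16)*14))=760 / 21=36.19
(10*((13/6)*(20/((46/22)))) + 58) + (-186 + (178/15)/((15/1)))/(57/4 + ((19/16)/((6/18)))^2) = 9221802314/35691975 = 258.37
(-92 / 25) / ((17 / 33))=-3036 / 425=-7.14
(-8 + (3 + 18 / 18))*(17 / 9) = -68 / 9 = -7.56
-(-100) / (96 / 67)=1675 / 24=69.79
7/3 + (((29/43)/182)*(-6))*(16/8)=26869/11739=2.29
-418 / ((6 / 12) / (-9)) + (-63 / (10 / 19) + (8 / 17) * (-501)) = 7168.54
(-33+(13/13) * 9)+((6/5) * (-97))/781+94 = 272768/3905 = 69.85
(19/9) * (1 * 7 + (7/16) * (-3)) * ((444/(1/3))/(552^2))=63973/1218816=0.05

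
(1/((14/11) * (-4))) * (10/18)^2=-275/4536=-0.06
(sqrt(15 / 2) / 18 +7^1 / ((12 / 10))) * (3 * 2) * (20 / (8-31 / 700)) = 7000 * sqrt(30) / 16707 +490000 / 5569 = 90.28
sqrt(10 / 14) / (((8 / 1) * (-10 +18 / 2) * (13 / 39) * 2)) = -0.16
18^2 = 324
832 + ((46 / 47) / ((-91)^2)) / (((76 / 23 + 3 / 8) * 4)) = 219226293764 / 263493139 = 832.00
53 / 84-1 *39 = -3223 / 84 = -38.37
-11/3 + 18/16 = -2.54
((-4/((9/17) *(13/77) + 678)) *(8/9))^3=-73496875139072/509808765436104693411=-0.00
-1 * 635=-635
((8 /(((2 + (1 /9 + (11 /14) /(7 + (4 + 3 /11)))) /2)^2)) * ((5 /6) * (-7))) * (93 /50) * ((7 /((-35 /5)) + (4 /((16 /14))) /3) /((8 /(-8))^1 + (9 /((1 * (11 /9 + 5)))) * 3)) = -3955222849536 /1085506322615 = -3.64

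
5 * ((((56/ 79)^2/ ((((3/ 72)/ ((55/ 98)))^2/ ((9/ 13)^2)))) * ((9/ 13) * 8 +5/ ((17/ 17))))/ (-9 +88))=1546833024000/ 53077127467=29.14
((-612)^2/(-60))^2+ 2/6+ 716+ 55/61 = 178279858102/4575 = 38968274.99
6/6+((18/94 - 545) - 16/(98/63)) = -182297/329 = -554.09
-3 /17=-0.18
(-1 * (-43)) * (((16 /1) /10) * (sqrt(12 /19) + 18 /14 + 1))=211.93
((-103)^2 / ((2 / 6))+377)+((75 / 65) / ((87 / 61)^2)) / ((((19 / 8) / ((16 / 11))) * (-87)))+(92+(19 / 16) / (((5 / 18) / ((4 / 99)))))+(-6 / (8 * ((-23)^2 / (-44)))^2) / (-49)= 32296.17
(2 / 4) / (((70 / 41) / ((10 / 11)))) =41 / 154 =0.27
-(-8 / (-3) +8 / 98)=-404 / 147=-2.75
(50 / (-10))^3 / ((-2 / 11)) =687.50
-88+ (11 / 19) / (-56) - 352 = -468171 / 1064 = -440.01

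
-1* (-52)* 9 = 468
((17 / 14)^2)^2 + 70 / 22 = 2263291 / 422576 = 5.36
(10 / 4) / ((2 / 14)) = 35 / 2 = 17.50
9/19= 0.47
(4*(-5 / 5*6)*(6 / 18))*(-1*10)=80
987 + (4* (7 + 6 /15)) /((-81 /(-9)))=44563 /45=990.29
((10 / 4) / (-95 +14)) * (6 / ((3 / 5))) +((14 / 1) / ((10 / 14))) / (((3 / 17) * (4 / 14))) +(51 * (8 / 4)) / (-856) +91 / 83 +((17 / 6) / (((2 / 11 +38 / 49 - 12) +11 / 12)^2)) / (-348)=139386004395759734119 / 357949014546366900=389.40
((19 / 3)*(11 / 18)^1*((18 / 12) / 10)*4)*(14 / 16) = 1463 / 720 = 2.03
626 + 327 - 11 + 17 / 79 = 74435 / 79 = 942.22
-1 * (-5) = 5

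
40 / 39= 1.03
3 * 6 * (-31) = -558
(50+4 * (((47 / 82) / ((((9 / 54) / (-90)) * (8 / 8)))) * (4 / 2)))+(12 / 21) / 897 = -624571966 / 257439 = -2426.10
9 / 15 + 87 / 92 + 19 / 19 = 1171 / 460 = 2.55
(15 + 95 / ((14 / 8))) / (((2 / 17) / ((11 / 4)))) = 90695 / 56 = 1619.55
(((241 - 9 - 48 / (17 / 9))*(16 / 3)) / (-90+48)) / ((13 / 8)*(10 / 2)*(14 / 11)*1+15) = -1.04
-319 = -319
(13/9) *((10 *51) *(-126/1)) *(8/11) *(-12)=8910720/11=810065.45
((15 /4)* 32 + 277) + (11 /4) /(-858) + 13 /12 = 124201 /312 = 398.08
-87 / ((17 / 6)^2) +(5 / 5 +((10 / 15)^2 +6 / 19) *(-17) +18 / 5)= -4734673 / 247095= -19.16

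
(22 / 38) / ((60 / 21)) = 77 / 380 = 0.20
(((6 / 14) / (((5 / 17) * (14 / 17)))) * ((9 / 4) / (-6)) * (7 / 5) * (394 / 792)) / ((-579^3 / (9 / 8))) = 56933 / 21256603737600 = 0.00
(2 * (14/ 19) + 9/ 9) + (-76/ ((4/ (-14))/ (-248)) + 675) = -1240520/ 19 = -65290.53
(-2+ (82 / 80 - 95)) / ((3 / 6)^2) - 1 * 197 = -580.90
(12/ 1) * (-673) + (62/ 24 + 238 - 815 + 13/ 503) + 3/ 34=-887624849/ 102612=-8650.30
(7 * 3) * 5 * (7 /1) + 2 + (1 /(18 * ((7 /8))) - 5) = 46120 /63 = 732.06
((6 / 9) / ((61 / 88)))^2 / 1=30976 / 33489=0.92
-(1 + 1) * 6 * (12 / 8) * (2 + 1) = -54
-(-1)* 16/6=8/3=2.67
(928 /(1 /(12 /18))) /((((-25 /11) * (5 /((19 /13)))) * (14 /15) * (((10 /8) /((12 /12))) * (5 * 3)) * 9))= -775808 /1535625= -0.51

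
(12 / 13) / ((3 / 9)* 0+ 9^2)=4 / 351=0.01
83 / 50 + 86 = 4383 / 50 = 87.66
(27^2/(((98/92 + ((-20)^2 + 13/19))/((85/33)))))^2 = 36210185900100/1657586725729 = 21.85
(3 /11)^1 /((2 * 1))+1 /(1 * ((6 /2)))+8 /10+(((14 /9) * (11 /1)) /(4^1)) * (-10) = -41093 /990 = -41.51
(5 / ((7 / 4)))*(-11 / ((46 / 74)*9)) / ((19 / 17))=-138380 / 27531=-5.03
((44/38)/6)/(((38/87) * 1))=319/722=0.44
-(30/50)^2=-9/25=-0.36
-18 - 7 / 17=-18.41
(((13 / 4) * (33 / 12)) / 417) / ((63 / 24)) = 143 / 17514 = 0.01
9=9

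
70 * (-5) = -350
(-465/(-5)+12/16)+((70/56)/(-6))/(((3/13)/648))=-1965/4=-491.25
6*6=36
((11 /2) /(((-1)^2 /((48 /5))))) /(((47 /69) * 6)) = 3036 /235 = 12.92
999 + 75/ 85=16998/ 17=999.88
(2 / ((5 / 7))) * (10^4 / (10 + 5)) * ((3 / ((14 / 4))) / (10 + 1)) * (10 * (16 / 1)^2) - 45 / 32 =131071505 / 352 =372362.23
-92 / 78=-46 / 39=-1.18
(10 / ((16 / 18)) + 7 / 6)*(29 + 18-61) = -1043 / 6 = -173.83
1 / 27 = 0.04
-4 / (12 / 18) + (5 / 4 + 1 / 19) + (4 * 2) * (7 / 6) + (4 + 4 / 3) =9.97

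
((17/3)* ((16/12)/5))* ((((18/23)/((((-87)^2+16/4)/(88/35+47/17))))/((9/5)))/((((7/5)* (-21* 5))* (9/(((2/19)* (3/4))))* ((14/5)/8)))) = -5584/71512846209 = -0.00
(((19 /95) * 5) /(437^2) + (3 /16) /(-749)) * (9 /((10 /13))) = -65627991 /22885724960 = -0.00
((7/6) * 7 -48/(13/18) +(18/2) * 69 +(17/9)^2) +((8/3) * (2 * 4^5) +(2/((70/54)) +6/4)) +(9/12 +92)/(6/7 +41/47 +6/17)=10431103408841/1717000740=6075.19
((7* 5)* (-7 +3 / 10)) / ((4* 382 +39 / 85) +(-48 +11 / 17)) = -39865 / 251788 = -0.16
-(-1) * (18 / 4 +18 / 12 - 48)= -42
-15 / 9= -5 / 3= -1.67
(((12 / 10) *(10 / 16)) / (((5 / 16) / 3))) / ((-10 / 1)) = -18 / 25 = -0.72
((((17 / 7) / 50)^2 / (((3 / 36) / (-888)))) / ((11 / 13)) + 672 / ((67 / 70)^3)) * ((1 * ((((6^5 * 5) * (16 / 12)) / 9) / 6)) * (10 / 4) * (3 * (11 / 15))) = 7165258464151296 / 1842173375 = 3889567.92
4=4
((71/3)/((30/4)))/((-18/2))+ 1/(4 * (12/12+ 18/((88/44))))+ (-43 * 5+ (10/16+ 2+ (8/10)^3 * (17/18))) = -8594791/40500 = -212.22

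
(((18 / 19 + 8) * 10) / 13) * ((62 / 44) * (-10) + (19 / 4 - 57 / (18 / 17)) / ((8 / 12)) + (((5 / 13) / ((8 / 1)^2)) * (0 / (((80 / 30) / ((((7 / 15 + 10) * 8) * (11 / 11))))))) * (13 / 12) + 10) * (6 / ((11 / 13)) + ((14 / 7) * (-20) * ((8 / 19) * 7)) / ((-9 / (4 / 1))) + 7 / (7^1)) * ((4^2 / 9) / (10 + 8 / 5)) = -6614143938500 / 1333886697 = -4958.55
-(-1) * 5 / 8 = 5 / 8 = 0.62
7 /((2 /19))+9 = 151 /2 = 75.50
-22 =-22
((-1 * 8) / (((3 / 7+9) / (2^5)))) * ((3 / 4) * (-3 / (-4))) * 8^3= -86016 / 11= -7819.64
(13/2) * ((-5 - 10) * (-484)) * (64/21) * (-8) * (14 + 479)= -3970503680/7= -567214811.43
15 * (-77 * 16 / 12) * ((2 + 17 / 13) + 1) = -86240 / 13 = -6633.85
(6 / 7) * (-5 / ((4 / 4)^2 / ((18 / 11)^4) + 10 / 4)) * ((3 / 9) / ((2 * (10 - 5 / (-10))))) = -349920 / 13576969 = -0.03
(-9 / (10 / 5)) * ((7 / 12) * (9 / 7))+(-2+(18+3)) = 125 / 8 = 15.62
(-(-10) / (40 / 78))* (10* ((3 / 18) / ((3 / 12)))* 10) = 1300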